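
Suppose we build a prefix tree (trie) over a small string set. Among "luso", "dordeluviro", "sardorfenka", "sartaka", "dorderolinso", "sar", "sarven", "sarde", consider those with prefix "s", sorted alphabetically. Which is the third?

sardorfenka

Words with prefix "s", in lexicographic order: "sar", "sarde", "sardorfenka", "sartaka", "sarven"
Position 3: sardorfenka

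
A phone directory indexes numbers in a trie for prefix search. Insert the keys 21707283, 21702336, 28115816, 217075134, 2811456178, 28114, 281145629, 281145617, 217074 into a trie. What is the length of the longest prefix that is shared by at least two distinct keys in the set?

The deepest shared node is where two words last agree before diverging.
e.g. "281145617" and "2811456178" share the prefix "281145617" of length 9; no pair shares a longer one.
Longest shared-prefix length: 9

9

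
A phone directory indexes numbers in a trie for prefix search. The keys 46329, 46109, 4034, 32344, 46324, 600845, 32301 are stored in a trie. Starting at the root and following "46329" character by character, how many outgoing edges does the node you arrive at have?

0

Walk "46329" from the root, arriving at one node.
No stored string extends past "46329".
That node has 0 child edges.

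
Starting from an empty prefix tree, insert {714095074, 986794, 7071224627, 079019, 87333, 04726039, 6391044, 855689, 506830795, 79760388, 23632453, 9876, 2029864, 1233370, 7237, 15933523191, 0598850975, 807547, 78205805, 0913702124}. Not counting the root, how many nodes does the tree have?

For each word, the new-node count is its length minus the longest prefix already in the trie:
  "714095074" → 9 new (7, 1, 4, 0, 9, 5, 0, 7, 4)
  "986794" → 6 new (9, 8, 6, 7, 9, 4)
  "7071224627" → prefix "7" already present; 9 new (0, 7, 1, 2, 2, 4, 6, 2, 7)
  "079019" → 6 new (0, 7, 9, 0, 1, 9)
  "87333" → 5 new (8, 7, 3, 3, 3)
  "04726039" → prefix "0" already present; 7 new (4, 7, 2, 6, 0, 3, 9)
  "6391044" → 7 new (6, 3, 9, 1, 0, 4, 4)
  "855689" → prefix "8" already present; 5 new (5, 5, 6, 8, 9)
  "506830795" → 9 new (5, 0, 6, 8, 3, 0, 7, 9, 5)
  "79760388" → prefix "7" already present; 7 new (9, 7, 6, 0, 3, 8, 8)
  "23632453" → 8 new (2, 3, 6, 3, 2, 4, 5, 3)
  "9876" → prefix "98" already present; 2 new (7, 6)
  "2029864" → prefix "2" already present; 6 new (0, 2, 9, 8, 6, 4)
  "1233370" → 7 new (1, 2, 3, 3, 3, 7, 0)
  "7237" → prefix "7" already present; 3 new (2, 3, 7)
  "15933523191" → prefix "1" already present; 10 new (5, 9, 3, 3, 5, 2, 3, 1, 9, 1)
  "0598850975" → prefix "0" already present; 9 new (5, 9, 8, 8, 5, 0, 9, 7, 5)
  "807547" → prefix "8" already present; 5 new (0, 7, 5, 4, 7)
  "78205805" → prefix "7" already present; 7 new (8, 2, 0, 5, 8, 0, 5)
  "0913702124" → prefix "0" already present; 9 new (9, 1, 3, 7, 0, 2, 1, 2, 4)
Total nodes = 9 + 6 + 9 + 6 + 5 + 7 + 7 + 5 + 9 + 7 + 8 + 2 + 6 + 7 + 3 + 10 + 9 + 5 + 7 + 9 = 136

136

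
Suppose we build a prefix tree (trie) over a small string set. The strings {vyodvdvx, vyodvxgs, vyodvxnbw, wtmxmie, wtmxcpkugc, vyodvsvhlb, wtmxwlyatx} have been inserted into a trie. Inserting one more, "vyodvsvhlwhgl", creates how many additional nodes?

4

Walking "vyodvsvhlwhgl" from the root, the first 9 characters ("vyodvsvhl") follow existing edges; "w" is the first miss.
Each of the 4 remaining characters creates one node.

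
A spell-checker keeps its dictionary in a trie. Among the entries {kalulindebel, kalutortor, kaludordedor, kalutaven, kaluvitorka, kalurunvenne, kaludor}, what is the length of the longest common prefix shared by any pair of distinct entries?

The deepest shared node is where two words last agree before diverging.
e.g. "kaludor" and "kaludordedor" share the prefix "kaludor" of length 7; no pair shares a longer one.
Longest shared-prefix length: 7

7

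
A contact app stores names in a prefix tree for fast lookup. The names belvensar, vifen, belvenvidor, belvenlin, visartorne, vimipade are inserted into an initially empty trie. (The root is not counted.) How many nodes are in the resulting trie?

Trace insertions, counting only characters that open a new branch:
  "belvensar" → 9 new (b, e, l, v, e, n, s, a, r)
  "vifen" → 5 new (v, i, f, e, n)
  "belvenvidor" → prefix "belven" already present; 5 new (v, i, d, o, r)
  "belvenlin" → prefix "belven" already present; 3 new (l, i, n)
  "visartorne" → prefix "vi" already present; 8 new (s, a, r, t, o, r, n, e)
  "vimipade" → prefix "vi" already present; 6 new (m, i, p, a, d, e)
Total nodes = 9 + 5 + 5 + 3 + 8 + 6 = 36

36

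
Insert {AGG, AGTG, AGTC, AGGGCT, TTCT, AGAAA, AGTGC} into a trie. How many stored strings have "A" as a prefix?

6

Walk to "A"; the words in its subtree are exactly those with that prefix.
Words under "A": AGAAA, AGG, AGGGCT, AGTC, AGTG, AGTGC
Count: 6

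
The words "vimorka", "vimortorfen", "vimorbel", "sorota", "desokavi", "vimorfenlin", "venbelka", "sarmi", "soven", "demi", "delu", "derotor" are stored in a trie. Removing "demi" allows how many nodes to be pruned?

Walk "demi" from the leaf back toward the root, removing each node that no remaining word uses.
The suffix "mi" (2 nodes) is used only by "demi"; the node for "de" still has the child "s", so pruning stops there.
Nodes removed: 2

2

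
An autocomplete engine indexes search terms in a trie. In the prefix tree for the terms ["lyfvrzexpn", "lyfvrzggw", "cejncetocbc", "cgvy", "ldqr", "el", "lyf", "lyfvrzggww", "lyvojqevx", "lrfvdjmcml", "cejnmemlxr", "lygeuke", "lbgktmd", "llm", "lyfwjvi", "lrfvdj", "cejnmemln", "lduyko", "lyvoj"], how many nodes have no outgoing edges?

15

A leaf is a node with no children — equivalently, the end of a word that is not a proper prefix of any other stored word.
Those words: "cejncetocbc", "cejnmemln", "cejnmemlxr", "cgvy", "el", "lbgktmd", "ldqr", "lduyko", "llm", "lrfvdjmcml", "lyfvrzexpn", "lyfvrzggww", "lyfwjvi", "lygeuke", "lyvojqevx"
Leaf count: 15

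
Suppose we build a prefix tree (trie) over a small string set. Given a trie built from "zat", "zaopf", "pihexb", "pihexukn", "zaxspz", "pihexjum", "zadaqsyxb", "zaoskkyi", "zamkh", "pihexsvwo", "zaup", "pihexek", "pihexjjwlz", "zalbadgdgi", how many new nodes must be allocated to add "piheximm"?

3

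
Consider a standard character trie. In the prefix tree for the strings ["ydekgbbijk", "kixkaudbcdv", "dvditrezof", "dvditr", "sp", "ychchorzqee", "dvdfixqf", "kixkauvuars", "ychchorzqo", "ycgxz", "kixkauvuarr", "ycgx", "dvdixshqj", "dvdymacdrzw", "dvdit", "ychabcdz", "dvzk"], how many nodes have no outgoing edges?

Leaves are exactly the stored words that no other stored word extends.
Those words: "dvdfixqf", "dvditrezof", "dvdixshqj", "dvdymacdrzw", "dvzk", "kixkaudbcdv", "kixkauvuarr", "kixkauvuars", "sp", "ycgxz", "ychabcdz", "ychchorzqee", "ychchorzqo", "ydekgbbijk"
Leaf count: 14

14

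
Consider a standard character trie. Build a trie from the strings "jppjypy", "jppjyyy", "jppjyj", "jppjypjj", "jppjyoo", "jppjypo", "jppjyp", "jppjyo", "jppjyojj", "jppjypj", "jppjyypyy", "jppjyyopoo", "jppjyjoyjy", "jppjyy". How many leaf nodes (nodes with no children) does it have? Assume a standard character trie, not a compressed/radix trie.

9

Leaves are exactly the stored words that no other stored word extends.
Those words: "jppjyjoyjy", "jppjyojj", "jppjyoo", "jppjypjj", "jppjypo", "jppjypy", "jppjyyopoo", "jppjyypyy", "jppjyyy"
Leaf count: 9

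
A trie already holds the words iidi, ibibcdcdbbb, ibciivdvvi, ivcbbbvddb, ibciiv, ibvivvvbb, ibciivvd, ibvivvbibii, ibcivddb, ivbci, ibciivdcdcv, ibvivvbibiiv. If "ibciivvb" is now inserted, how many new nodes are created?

Walking "ibciivvb" from the root, the first 7 characters ("ibciivv") follow existing edges; "b" is the first miss.
Each of the 1 remaining characters creates one node.

1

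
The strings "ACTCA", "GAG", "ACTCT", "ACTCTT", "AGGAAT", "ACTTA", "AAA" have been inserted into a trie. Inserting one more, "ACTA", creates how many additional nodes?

"ACT" is already a path in the trie; the remaining "A" must be added.
Each of the 1 remaining characters creates one node.

1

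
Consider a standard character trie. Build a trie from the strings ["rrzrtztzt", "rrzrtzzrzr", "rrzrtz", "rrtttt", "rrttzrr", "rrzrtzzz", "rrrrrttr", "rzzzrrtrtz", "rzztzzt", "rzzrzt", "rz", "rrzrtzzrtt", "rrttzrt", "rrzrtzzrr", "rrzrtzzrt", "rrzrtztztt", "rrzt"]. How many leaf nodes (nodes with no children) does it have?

A leaf is a node with no children — equivalently, the end of a word that is not a proper prefix of any other stored word.
Those words: "rrrrrttr", "rrtttt", "rrttzrr", "rrttzrt", "rrzrtztztt", "rrzrtzzrr", "rrzrtzzrtt", "rrzrtzzrzr", "rrzrtzzz", "rrzt", "rzzrzt", "rzztzzt", "rzzzrrtrtz"
Leaf count: 13

13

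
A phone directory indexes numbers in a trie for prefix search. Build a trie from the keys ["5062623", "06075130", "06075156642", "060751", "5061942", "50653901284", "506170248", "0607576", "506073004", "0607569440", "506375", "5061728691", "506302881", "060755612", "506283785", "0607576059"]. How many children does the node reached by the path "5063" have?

2

The children of the "5063" node are the distinct next characters among strings starting with "5063".
Distinct next characters after "5063": 0, 7.
That node has 2 child edges.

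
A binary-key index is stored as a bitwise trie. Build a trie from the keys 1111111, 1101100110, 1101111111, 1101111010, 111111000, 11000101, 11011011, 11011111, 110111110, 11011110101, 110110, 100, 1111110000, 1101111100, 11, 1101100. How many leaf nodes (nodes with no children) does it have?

Leaves are exactly the stored words that no other stored word extends.
Those words: "100", "11000101", "1101100110", "11011011", "11011110101", "1101111100", "1101111111", "1111110000", "1111111"
Leaf count: 9

9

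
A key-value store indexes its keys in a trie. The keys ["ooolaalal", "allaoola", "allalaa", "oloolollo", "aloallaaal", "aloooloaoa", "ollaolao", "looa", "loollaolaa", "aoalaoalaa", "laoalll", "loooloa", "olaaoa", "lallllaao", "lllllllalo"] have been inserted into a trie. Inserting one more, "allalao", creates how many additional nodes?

1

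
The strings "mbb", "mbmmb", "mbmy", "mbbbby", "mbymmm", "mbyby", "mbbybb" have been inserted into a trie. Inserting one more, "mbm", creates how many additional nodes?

Every character of "mbm" already lies on an existing path (it is a prefix of some stored word).
No new nodes are needed: 0.

0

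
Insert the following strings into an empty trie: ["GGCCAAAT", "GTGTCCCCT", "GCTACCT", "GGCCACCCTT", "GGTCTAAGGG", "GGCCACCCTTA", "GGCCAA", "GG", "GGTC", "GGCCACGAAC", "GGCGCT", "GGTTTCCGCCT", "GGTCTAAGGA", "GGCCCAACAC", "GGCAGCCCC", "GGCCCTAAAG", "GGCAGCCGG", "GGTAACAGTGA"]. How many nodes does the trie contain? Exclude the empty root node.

Trace insertions, counting only characters that open a new branch:
  "GGCCAAAT" → 8 new (G, G, C, C, A, A, A, T)
  "GTGTCCCCT" → prefix "G" already present; 8 new (T, G, T, C, C, C, C, T)
  "GCTACCT" → prefix "G" already present; 6 new (C, T, A, C, C, T)
  "GGCCACCCTT" → prefix "GGCCA" already present; 5 new (C, C, C, T, T)
  "GGTCTAAGGG" → prefix "GG" already present; 8 new (T, C, T, A, A, G, G, G)
  "GGCCACCCTTA" → prefix "GGCCACCCTT" already present; 1 new (A)
  "GGCCAA" → prefix "GGCCAA" already present; 0 new (none)
  "GG" → prefix "GG" already present; 0 new (none)
  "GGTC" → prefix "GGTC" already present; 0 new (none)
  "GGCCACGAAC" → prefix "GGCCAC" already present; 4 new (G, A, A, C)
  "GGCGCT" → prefix "GGC" already present; 3 new (G, C, T)
  "GGTTTCCGCCT" → prefix "GGT" already present; 8 new (T, T, C, C, G, C, C, T)
  "GGTCTAAGGA" → prefix "GGTCTAAGG" already present; 1 new (A)
  "GGCCCAACAC" → prefix "GGCC" already present; 6 new (C, A, A, C, A, C)
  "GGCAGCCCC" → prefix "GGC" already present; 6 new (A, G, C, C, C, C)
  "GGCCCTAAAG" → prefix "GGCCC" already present; 5 new (T, A, A, A, G)
  "GGCAGCCGG" → prefix "GGCAGCC" already present; 2 new (G, G)
  "GGTAACAGTGA" → prefix "GGT" already present; 8 new (A, A, C, A, G, T, G, A)
Total nodes = 8 + 8 + 6 + 5 + 8 + 1 + 0 + 0 + 0 + 4 + 3 + 8 + 1 + 6 + 6 + 5 + 2 + 8 = 79

79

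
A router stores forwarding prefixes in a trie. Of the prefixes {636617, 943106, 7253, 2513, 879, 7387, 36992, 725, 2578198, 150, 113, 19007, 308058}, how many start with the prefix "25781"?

1

Filter for entries beginning with "25781":
Matches: "2578198"
Count: 1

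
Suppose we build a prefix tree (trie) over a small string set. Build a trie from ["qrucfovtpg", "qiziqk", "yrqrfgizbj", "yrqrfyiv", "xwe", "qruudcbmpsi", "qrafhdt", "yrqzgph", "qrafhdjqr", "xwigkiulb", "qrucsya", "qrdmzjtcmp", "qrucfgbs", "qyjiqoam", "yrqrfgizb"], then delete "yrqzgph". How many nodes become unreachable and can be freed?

4

After clearing the end-marker at "yrqzgph", prune upward until reaching a node still needed by another word.
The suffix "zgph" (4 nodes) is used only by "yrqzgph"; the node for "yrq" still has the child "r", so pruning stops there.
Nodes removed: 4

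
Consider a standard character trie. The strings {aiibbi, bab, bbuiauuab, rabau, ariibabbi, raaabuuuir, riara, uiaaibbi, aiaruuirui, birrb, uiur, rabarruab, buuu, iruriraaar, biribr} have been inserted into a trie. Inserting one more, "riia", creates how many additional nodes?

2

Walking "riia" from the root, the first 2 characters ("ri") follow existing edges; "i" is the first miss.
So 4 − 2 = 2 new nodes.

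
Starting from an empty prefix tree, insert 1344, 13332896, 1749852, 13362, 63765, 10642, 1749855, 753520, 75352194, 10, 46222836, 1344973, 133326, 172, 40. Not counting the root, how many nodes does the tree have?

Insert word by word; a character creates a node only if that edge doesn't already exist:
  "1344" → 4 new (1, 3, 4, 4)
  "13332896" → prefix "13" already present; 6 new (3, 3, 2, 8, 9, 6)
  "1749852" → prefix "1" already present; 6 new (7, 4, 9, 8, 5, 2)
  "13362" → prefix "133" already present; 2 new (6, 2)
  "63765" → 5 new (6, 3, 7, 6, 5)
  "10642" → prefix "1" already present; 4 new (0, 6, 4, 2)
  "1749855" → prefix "174985" already present; 1 new (5)
  "753520" → 6 new (7, 5, 3, 5, 2, 0)
  "75352194" → prefix "75352" already present; 3 new (1, 9, 4)
  "10" → prefix "10" already present; 0 new (none)
  "46222836" → 8 new (4, 6, 2, 2, 2, 8, 3, 6)
  "1344973" → prefix "1344" already present; 3 new (9, 7, 3)
  "133326" → prefix "13332" already present; 1 new (6)
  "172" → prefix "17" already present; 1 new (2)
  "40" → prefix "4" already present; 1 new (0)
Total nodes = 4 + 6 + 6 + 2 + 5 + 4 + 1 + 6 + 3 + 0 + 8 + 3 + 1 + 1 + 1 = 51

51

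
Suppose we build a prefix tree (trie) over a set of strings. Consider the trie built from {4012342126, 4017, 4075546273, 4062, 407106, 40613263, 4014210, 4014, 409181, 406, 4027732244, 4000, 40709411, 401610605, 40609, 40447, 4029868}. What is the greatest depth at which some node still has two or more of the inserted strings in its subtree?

4

Look for the deepest trie node that still has at least two words in its subtree.
e.g. "4014" and "4014210" share the prefix "4014" of length 4; no pair shares a longer one.
Longest shared-prefix length: 4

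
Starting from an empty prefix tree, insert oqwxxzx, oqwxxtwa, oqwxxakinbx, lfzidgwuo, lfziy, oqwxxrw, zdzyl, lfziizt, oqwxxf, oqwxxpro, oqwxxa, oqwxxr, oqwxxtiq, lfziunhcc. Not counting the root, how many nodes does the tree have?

For each word, the new-node count is its length minus the longest prefix already in the trie:
  "oqwxxzx" → 7 new (o, q, w, x, x, z, x)
  "oqwxxtwa" → prefix "oqwxx" already present; 3 new (t, w, a)
  "oqwxxakinbx" → prefix "oqwxx" already present; 6 new (a, k, i, n, b, x)
  "lfzidgwuo" → 9 new (l, f, z, i, d, g, w, u, o)
  "lfziy" → prefix "lfzi" already present; 1 new (y)
  "oqwxxrw" → prefix "oqwxx" already present; 2 new (r, w)
  "zdzyl" → 5 new (z, d, z, y, l)
  "lfziizt" → prefix "lfzi" already present; 3 new (i, z, t)
  "oqwxxf" → prefix "oqwxx" already present; 1 new (f)
  "oqwxxpro" → prefix "oqwxx" already present; 3 new (p, r, o)
  "oqwxxa" → prefix "oqwxxa" already present; 0 new (none)
  "oqwxxr" → prefix "oqwxxr" already present; 0 new (none)
  "oqwxxtiq" → prefix "oqwxxt" already present; 2 new (i, q)
  "lfziunhcc" → prefix "lfzi" already present; 5 new (u, n, h, c, c)
Total nodes = 7 + 3 + 6 + 9 + 1 + 2 + 5 + 3 + 1 + 3 + 0 + 0 + 2 + 5 = 47

47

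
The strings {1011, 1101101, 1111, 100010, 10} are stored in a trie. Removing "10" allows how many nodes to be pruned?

Walk "10" from the leaf back toward the root, removing each node that no remaining word uses.
Every node on "10" is still needed (e.g. by "1011"), so nothing is freed.
Nodes removed: 0

0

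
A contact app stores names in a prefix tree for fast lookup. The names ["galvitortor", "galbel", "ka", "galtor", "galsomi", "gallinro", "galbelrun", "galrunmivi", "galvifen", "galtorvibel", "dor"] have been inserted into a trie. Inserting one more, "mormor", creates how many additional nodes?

No existing word starts with "m", so every character of "mormor" needs a new node.
6 − 0 = 6 new nodes.

6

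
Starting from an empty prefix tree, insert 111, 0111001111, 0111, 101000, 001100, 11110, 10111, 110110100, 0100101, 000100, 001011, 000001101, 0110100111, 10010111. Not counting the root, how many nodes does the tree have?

65

Trace insertions, counting only characters that open a new branch:
  "111" → 3 new (1, 1, 1)
  "0111001111" → 10 new (0, 1, 1, 1, 0, 0, 1, 1, 1, 1)
  "0111" → prefix "0111" already present; 0 new (none)
  "101000" → prefix "1" already present; 5 new (0, 1, 0, 0, 0)
  "001100" → prefix "0" already present; 5 new (0, 1, 1, 0, 0)
  "11110" → prefix "111" already present; 2 new (1, 0)
  "10111" → prefix "101" already present; 2 new (1, 1)
  "110110100" → prefix "11" already present; 7 new (0, 1, 1, 0, 1, 0, 0)
  "0100101" → prefix "01" already present; 5 new (0, 0, 1, 0, 1)
  "000100" → prefix "00" already present; 4 new (0, 1, 0, 0)
  "001011" → prefix "001" already present; 3 new (0, 1, 1)
  "000001101" → prefix "000" already present; 6 new (0, 0, 1, 1, 0, 1)
  "0110100111" → prefix "011" already present; 7 new (0, 1, 0, 0, 1, 1, 1)
  "10010111" → prefix "10" already present; 6 new (0, 1, 0, 1, 1, 1)
Total nodes = 3 + 10 + 0 + 5 + 5 + 2 + 2 + 7 + 5 + 4 + 3 + 6 + 7 + 6 = 65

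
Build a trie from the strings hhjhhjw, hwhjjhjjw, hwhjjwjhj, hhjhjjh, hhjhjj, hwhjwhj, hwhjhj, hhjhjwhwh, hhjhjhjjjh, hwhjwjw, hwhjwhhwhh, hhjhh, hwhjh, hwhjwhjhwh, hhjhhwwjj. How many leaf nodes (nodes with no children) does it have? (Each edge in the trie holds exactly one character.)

11

A leaf is a node with no children — equivalently, the end of a word that is not a proper prefix of any other stored word.
Those words: "hhjhhjw", "hhjhhwwjj", "hhjhjhjjjh", "hhjhjjh", "hhjhjwhwh", "hwhjhj", "hwhjjhjjw", "hwhjjwjhj", "hwhjwhhwhh", "hwhjwhjhwh", "hwhjwjw"
Leaf count: 11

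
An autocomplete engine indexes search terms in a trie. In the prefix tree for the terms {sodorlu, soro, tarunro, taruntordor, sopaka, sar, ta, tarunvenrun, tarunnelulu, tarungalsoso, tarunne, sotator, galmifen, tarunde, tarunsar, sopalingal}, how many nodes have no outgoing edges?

A leaf is a node with no children — equivalently, the end of a word that is not a proper prefix of any other stored word.
Those words: "galmifen", "sar", "sodorlu", "sopaka", "sopalingal", "soro", "sotator", "tarunde", "tarungalsoso", "tarunnelulu", "tarunro", "tarunsar", "taruntordor", "tarunvenrun"
Leaf count: 14

14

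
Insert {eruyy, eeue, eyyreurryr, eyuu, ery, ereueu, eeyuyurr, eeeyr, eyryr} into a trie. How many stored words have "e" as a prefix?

9

Filter for entries beginning with "e":
Matches: "eeeyr", "eeue", "eeyuyurr", "ereueu", "eruyy", "ery", "eyryr", "eyuu", "eyyreurryr"
Count: 9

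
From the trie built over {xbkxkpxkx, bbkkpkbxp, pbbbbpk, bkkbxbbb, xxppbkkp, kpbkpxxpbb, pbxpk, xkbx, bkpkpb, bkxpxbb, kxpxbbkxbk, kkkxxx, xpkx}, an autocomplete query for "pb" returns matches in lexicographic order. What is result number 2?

Filter for "pb…" and sort: "pbbbbpk", "pbxpk"
The 2nd is pbxpk.

pbxpk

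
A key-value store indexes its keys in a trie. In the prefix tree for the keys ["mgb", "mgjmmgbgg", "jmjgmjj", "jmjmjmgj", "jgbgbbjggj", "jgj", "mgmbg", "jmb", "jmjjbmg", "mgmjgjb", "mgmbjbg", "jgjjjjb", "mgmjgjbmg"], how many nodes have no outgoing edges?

11

Leaves are exactly the stored words that no other stored word extends.
Those words: "jgbgbbjggj", "jgjjjjb", "jmb", "jmjgmjj", "jmjjbmg", "jmjmjmgj", "mgb", "mgjmmgbgg", "mgmbg", "mgmbjbg", "mgmjgjbmg"
Leaf count: 11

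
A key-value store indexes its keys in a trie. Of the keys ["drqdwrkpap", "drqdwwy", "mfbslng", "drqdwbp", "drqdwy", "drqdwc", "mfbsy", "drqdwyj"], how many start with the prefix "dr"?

Traverse to the node for "dr", then collect every word in that subtree.
Matches: "drqdwbp", "drqdwc", "drqdwrkpap", "drqdwwy", "drqdwy", "drqdwyj"
Count: 6

6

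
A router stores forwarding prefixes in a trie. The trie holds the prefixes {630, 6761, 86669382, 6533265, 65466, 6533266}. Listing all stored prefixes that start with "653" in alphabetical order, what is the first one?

6533265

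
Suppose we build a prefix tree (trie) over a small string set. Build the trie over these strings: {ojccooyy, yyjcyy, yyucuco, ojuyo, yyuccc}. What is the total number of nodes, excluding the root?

24

Count nodes per top-level branch (shared prefixes stored once):
  'o'-branch (ojccooyy, ojuyo): 11 nodes
  'y'-branch (yyjcyy, yyuccc, yyucuco): 13 nodes
Sum: 24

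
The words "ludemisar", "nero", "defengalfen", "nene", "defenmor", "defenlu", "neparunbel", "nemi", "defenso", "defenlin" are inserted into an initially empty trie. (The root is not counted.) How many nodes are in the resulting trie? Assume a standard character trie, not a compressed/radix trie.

45

For each word, the new-node count is its length minus the longest prefix already in the trie:
  "ludemisar" → 9 new (l, u, d, e, m, i, s, a, r)
  "nero" → 4 new (n, e, r, o)
  "defengalfen" → 11 new (d, e, f, e, n, g, a, l, f, e, n)
  "nene" → prefix "ne" already present; 2 new (n, e)
  "defenmor" → prefix "defen" already present; 3 new (m, o, r)
  "defenlu" → prefix "defen" already present; 2 new (l, u)
  "neparunbel" → prefix "ne" already present; 8 new (p, a, r, u, n, b, e, l)
  "nemi" → prefix "ne" already present; 2 new (m, i)
  "defenso" → prefix "defen" already present; 2 new (s, o)
  "defenlin" → prefix "defenl" already present; 2 new (i, n)
Total nodes = 9 + 4 + 11 + 2 + 3 + 2 + 8 + 2 + 2 + 2 = 45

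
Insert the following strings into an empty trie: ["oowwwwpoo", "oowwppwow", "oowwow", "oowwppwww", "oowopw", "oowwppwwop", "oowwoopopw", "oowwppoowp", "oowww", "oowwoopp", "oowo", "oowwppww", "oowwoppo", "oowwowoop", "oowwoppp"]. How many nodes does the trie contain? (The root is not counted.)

40

Count nodes per top-level branch (shared prefixes stored once):
  'o'-branch (oowo, oowopw, oowwoopopw, oowwoopp, oowwoppo, oowwoppp, oowwow, oowwowoop, oowwppoowp, oowwppwow, oowwppww, oowwppwwop, oowwppwww, oowww, oowwwwpoo): 40 nodes
Sum: 40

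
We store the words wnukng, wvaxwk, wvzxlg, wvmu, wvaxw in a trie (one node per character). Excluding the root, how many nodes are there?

Count nodes per top-level branch (shared prefixes stored once):
  'w'-branch (wnukng, wvaxw, wvaxwk, wvmu, wvzxlg): 17 nodes
Sum: 17

17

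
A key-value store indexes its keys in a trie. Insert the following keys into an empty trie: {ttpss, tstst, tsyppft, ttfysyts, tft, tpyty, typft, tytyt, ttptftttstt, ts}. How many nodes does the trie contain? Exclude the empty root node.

41

Trace insertions, counting only characters that open a new branch:
  "ttpss" → 5 new (t, t, p, s, s)
  "tstst" → prefix "t" already present; 4 new (s, t, s, t)
  "tsyppft" → prefix "ts" already present; 5 new (y, p, p, f, t)
  "ttfysyts" → prefix "tt" already present; 6 new (f, y, s, y, t, s)
  "tft" → prefix "t" already present; 2 new (f, t)
  "tpyty" → prefix "t" already present; 4 new (p, y, t, y)
  "typft" → prefix "t" already present; 4 new (y, p, f, t)
  "tytyt" → prefix "ty" already present; 3 new (t, y, t)
  "ttptftttstt" → prefix "ttp" already present; 8 new (t, f, t, t, t, s, t, t)
  "ts" → prefix "ts" already present; 0 new (none)
Total nodes = 5 + 4 + 5 + 6 + 2 + 4 + 4 + 3 + 8 + 0 = 41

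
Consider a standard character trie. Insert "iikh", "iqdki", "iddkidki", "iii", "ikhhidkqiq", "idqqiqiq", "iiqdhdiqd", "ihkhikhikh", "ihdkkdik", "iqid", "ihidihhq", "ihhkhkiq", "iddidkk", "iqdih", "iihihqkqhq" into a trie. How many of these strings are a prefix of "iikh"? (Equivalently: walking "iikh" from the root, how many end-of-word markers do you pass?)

Traverse "iikh" character by character; count nodes along the way that are marked as word ends.
Prefixes of the query that are stored words: "iikh"
Count: 1

1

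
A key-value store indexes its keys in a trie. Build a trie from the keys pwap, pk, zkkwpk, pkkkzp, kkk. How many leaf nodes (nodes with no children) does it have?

Leaves are exactly the stored words that no other stored word extends.
Those words: "kkk", "pkkkzp", "pwap", "zkkwpk"
Leaf count: 4

4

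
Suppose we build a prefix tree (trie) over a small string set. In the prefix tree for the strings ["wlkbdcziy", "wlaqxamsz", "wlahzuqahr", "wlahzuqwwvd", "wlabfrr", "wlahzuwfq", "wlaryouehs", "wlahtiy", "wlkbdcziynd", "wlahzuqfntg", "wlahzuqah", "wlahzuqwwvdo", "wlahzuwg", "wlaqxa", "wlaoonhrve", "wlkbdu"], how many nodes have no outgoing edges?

12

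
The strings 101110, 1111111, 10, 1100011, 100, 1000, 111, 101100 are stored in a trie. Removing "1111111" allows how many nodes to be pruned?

4

A node on "1111111"'s path can go only if nothing else ends at it or branches off below it.
The suffix "1111" (4 nodes) is used only by "1111111"; "111" is itself a stored word, so pruning stops there.
Nodes removed: 4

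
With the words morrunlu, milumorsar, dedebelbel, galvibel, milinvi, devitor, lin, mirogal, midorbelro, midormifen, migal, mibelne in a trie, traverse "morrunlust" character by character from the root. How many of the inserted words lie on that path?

1

Check each prefix of "morrunlust" against the stored set — each match is an end-marker on the path.
Prefixes of the query that are stored words: "morrunlu"
Count: 1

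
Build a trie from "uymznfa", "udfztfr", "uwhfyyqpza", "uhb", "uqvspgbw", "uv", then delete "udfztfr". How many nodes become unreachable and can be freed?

6

A node on "udfztfr"'s path can go only if nothing else ends at it or branches off below it.
The suffix "dfztfr" (6 nodes) is used only by "udfztfr"; the node for "u" still has the child "y", so pruning stops there.
Nodes removed: 6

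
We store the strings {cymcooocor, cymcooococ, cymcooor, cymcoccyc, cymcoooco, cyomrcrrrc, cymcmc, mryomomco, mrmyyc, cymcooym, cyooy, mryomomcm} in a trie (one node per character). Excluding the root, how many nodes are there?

44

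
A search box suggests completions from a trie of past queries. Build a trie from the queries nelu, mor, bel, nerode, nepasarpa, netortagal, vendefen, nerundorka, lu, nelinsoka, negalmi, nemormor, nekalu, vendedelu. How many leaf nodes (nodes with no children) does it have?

Leaves are exactly the stored words that no other stored word extends.
Those words: "bel", "lu", "mor", "negalmi", "nekalu", "nelinsoka", "nelu", "nemormor", "nepasarpa", "nerode", "nerundorka", "netortagal", "vendedelu", "vendefen"
Leaf count: 14

14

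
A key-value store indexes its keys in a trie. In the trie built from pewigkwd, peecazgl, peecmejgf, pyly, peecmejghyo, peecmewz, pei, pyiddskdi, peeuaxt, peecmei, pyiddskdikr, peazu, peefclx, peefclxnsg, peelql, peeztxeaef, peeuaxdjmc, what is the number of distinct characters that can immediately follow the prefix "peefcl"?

The children of the "peefcl" node are the distinct next characters among strings starting with "peefcl".
Distinct next characters after "peefcl": x.
That node has 1 child edge.

1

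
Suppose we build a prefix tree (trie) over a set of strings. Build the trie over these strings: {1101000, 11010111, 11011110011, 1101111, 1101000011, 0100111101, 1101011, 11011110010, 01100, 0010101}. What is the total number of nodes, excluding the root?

Count nodes per top-level branch (shared prefixes stored once):
  '0'-branch (0010101, 0100111101, 01100): 19 nodes
  '1'-branch (1101000, 1101000011, 1101011, 11010111, 1101111, 11011110010, 11011110011): 21 nodes
Sum: 40

40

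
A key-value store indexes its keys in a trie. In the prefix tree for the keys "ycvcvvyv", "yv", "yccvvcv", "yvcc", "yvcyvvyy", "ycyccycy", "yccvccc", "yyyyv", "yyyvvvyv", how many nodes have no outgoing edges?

8

A leaf is a node with no children — equivalently, the end of a word that is not a proper prefix of any other stored word.
Those words: "yccvccc", "yccvvcv", "ycvcvvyv", "ycyccycy", "yvcc", "yvcyvvyy", "yyyvvvyv", "yyyyv"
Leaf count: 8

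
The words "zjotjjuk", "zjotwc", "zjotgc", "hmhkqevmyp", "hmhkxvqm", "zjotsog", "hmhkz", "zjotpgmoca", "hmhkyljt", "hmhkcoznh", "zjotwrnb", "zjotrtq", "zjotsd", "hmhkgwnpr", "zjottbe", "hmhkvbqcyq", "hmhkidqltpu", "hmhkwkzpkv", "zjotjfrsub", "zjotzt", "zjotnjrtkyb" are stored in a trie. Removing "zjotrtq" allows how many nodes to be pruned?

3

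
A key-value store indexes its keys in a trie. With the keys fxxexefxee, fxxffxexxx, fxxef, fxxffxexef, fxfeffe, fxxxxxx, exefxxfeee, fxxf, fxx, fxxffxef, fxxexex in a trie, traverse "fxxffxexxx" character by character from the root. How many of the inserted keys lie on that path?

3

Traverse "fxxffxexxx" character by character; count nodes along the way that are marked as word ends.
Prefixes of the query that are stored words: "fxx", "fxxf", "fxxffxexxx"
Count: 3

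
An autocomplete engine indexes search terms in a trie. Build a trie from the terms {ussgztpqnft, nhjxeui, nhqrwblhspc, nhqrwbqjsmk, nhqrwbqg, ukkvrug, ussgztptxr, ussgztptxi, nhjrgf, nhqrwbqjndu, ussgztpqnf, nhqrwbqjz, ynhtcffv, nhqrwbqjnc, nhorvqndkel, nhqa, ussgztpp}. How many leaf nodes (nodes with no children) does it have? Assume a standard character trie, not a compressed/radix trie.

Leaves are exactly the stored words that no other stored word extends.
Those words: "nhjrgf", "nhjxeui", "nhorvqndkel", "nhqa", "nhqrwblhspc", "nhqrwbqg", "nhqrwbqjnc", "nhqrwbqjndu", "nhqrwbqjsmk", "nhqrwbqjz", "ukkvrug", "ussgztpp", "ussgztpqnft", "ussgztptxi", "ussgztptxr", "ynhtcffv"
Leaf count: 16

16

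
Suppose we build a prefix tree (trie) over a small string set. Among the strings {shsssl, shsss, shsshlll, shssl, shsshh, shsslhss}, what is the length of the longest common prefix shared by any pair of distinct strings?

Look for the deepest trie node that still has at least two words in its subtree.
"shsshh" and "shsshlll" agree on "shssh" (5 characters) before diverging; nothing deeper is shared.
Longest shared-prefix length: 5

5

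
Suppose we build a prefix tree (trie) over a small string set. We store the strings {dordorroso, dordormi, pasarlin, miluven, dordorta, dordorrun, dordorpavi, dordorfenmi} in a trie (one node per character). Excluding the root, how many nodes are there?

Insert word by word; a character creates a node only if that edge doesn't already exist:
  "dordorroso" → 10 new (d, o, r, d, o, r, r, o, s, o)
  "dordormi" → prefix "dordor" already present; 2 new (m, i)
  "pasarlin" → 8 new (p, a, s, a, r, l, i, n)
  "miluven" → 7 new (m, i, l, u, v, e, n)
  "dordorta" → prefix "dordor" already present; 2 new (t, a)
  "dordorrun" → prefix "dordorr" already present; 2 new (u, n)
  "dordorpavi" → prefix "dordor" already present; 4 new (p, a, v, i)
  "dordorfenmi" → prefix "dordor" already present; 5 new (f, e, n, m, i)
Total nodes = 10 + 2 + 8 + 7 + 2 + 2 + 4 + 5 = 40

40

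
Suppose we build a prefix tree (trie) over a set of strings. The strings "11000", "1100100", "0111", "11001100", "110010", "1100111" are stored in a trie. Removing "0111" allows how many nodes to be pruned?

After clearing the end-marker at "0111", prune upward until reaching a node still needed by another word.
No other word shares any prefix with "0111", so all 4 of its nodes go.
Nodes removed: 4

4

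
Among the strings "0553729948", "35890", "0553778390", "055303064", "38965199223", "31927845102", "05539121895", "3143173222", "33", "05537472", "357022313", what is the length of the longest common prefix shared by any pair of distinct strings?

5

Look for the deepest trie node that still has at least two words in its subtree.
e.g. "0553729948" and "05537472" share the prefix "05537" of length 5; no pair shares a longer one.
Longest shared-prefix length: 5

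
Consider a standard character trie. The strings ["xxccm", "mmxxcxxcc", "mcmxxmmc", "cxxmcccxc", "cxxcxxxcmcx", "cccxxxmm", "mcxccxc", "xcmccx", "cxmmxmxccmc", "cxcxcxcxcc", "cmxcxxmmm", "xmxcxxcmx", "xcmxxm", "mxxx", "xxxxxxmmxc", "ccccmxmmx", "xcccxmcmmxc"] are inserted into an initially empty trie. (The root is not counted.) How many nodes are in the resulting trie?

117

Count nodes per top-level branch (shared prefixes stored once):
  'c'-branch (ccccmxmmx, cccxxxmm, cmxcxxmmm, cxcxcxcxcc, cxmmxmxccmc, cxxcxxxcmcx, cxxmcccxc): 55 nodes
  'm'-branch (mcmxxmmc, mcxccxc, mmxxcxxcc, mxxx): 24 nodes
  'x'-branch (xcccxmcmmxc, xcmccx, xcmxxm, xmxcxxcmx, xxccm, xxxxxxmmxc): 38 nodes
Sum: 117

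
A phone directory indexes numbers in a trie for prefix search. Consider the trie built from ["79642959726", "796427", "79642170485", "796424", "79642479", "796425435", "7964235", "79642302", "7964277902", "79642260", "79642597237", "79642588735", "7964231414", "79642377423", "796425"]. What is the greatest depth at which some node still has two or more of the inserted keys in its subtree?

Equivalently: take the maximum, over all pairs, of their longest common prefix length.
"79642302" and "7964231414" agree on "796423" (6 characters) before diverging; nothing deeper is shared.
Longest shared-prefix length: 6

6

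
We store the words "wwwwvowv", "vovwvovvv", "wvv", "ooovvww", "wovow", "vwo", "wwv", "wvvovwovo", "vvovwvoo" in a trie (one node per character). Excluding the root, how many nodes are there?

46

Trace insertions, counting only characters that open a new branch:
  "wwwwvowv" → 8 new (w, w, w, w, v, o, w, v)
  "vovwvovvv" → 9 new (v, o, v, w, v, o, v, v, v)
  "wvv" → prefix "w" already present; 2 new (v, v)
  "ooovvww" → 7 new (o, o, o, v, v, w, w)
  "wovow" → prefix "w" already present; 4 new (o, v, o, w)
  "vwo" → prefix "v" already present; 2 new (w, o)
  "wwv" → prefix "ww" already present; 1 new (v)
  "wvvovwovo" → prefix "wvv" already present; 6 new (o, v, w, o, v, o)
  "vvovwvoo" → prefix "v" already present; 7 new (v, o, v, w, v, o, o)
Total nodes = 8 + 9 + 2 + 7 + 4 + 2 + 1 + 6 + 7 = 46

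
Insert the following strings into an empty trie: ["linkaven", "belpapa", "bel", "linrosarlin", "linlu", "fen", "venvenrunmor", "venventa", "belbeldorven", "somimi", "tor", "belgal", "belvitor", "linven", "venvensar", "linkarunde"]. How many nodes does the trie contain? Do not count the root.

Count nodes per top-level branch (shared prefixes stored once):
  'b'-branch (bel, belbeldorven, belgal, belpapa, belvitor): 24 nodes
  'f'-branch (fen): 3 nodes
  'l'-branch (linkarunde, linkaven, linlu, linrosarlin, linven): 26 nodes
  's'-branch (somimi): 6 nodes
  't'-branch (tor): 3 nodes
  'v'-branch (venvenrunmor, venvensar, venventa): 17 nodes
Sum: 79

79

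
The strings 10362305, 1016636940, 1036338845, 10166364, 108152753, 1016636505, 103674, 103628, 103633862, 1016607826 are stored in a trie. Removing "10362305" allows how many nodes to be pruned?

3

After clearing the end-marker at "10362305", prune upward until reaching a node still needed by another word.
The suffix "305" (3 nodes) is used only by "10362305"; the node for "10362" still has the child "8", so pruning stops there.
Nodes removed: 3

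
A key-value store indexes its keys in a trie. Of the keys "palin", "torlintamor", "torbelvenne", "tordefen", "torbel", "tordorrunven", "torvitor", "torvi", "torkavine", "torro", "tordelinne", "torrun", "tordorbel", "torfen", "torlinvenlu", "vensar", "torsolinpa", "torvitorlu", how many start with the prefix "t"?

16

Walk to "t"; the words in its subtree are exactly those with that prefix.
Matches: "torbel", "torbelvenne", "tordefen", "tordelinne", "tordorbel", "tordorrunven", "torfen", "torkavine", "torlintamor", "torlinvenlu", "torro", "torrun", "torsolinpa", "torvi", "torvitor", "torvitorlu"
Count: 16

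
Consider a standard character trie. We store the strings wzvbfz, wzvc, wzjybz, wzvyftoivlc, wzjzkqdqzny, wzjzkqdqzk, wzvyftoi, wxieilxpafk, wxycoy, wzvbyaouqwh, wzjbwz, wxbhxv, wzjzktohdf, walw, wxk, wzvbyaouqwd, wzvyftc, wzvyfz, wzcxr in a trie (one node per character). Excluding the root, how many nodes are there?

Trace insertions, counting only characters that open a new branch:
  "wzvbfz" → 6 new (w, z, v, b, f, z)
  "wzvc" → prefix "wzv" already present; 1 new (c)
  "wzjybz" → prefix "wz" already present; 4 new (j, y, b, z)
  "wzvyftoivlc" → prefix "wzv" already present; 8 new (y, f, t, o, i, v, l, c)
  "wzjzkqdqzny" → prefix "wzj" already present; 8 new (z, k, q, d, q, z, n, y)
  "wzjzkqdqzk" → prefix "wzjzkqdqz" already present; 1 new (k)
  "wzvyftoi" → prefix "wzvyftoi" already present; 0 new (none)
  "wxieilxpafk" → prefix "w" already present; 10 new (x, i, e, i, l, x, p, a, f, k)
  "wxycoy" → prefix "wx" already present; 4 new (y, c, o, y)
  "wzvbyaouqwh" → prefix "wzvb" already present; 7 new (y, a, o, u, q, w, h)
  "wzjbwz" → prefix "wzj" already present; 3 new (b, w, z)
  "wxbhxv" → prefix "wx" already present; 4 new (b, h, x, v)
  "wzjzktohdf" → prefix "wzjzk" already present; 5 new (t, o, h, d, f)
  "walw" → prefix "w" already present; 3 new (a, l, w)
  "wxk" → prefix "wx" already present; 1 new (k)
  "wzvbyaouqwd" → prefix "wzvbyaouqw" already present; 1 new (d)
  "wzvyftc" → prefix "wzvyft" already present; 1 new (c)
  "wzvyfz" → prefix "wzvyf" already present; 1 new (z)
  "wzcxr" → prefix "wz" already present; 3 new (c, x, r)
Total nodes = 6 + 1 + 4 + 8 + 8 + 1 + 0 + 10 + 4 + 7 + 3 + 4 + 5 + 3 + 1 + 1 + 1 + 1 + 3 = 71

71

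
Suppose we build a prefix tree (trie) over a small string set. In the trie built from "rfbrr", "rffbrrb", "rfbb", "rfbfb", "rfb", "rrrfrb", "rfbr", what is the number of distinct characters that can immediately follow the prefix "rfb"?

3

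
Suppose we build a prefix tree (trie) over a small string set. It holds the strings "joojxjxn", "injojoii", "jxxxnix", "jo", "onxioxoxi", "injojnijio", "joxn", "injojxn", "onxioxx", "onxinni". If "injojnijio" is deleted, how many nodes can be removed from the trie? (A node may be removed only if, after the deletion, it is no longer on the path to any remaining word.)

5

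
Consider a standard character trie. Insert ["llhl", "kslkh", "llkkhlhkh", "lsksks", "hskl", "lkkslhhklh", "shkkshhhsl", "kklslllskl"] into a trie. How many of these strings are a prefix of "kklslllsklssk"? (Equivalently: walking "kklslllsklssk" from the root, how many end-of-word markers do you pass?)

1

Check each prefix of "kklslllsklssk" against the stored set — each match is an end-marker on the path.
Prefixes of the query that are stored words: "kklslllskl"
Count: 1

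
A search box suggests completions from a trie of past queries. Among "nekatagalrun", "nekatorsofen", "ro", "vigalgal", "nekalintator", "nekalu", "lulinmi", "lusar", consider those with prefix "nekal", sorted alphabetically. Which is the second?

nekalu

Words with prefix "nekal", in lexicographic order: "nekalintator", "nekalu"
Position 2: nekalu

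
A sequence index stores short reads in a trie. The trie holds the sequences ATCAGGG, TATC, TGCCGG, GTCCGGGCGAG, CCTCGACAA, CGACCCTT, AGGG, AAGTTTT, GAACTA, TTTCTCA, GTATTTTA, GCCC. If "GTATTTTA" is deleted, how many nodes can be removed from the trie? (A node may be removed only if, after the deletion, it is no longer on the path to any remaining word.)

6

After clearing the end-marker at "GTATTTTA", prune upward until reaching a node still needed by another word.
The suffix "ATTTTA" (6 nodes) is used only by "GTATTTTA"; the node for "GT" still has the child "C", so pruning stops there.
Nodes removed: 6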